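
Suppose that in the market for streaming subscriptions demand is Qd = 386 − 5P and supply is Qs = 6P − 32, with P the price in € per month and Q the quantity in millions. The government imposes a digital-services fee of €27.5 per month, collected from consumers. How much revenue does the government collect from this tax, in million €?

Before the tax: set 386 − 5P = 6P − 32 → P* = €38, Q* = 196.
With the tax collected from consumers, demand (in seller-price terms) shifts: Qd = 386 − 5(P + 27.5).
Solving gives Q = 121 with consumers paying €53 and sellers receiving €25.5 (the €27.5 wedge).
Revenue = t · Q = 27.5 · 121 = €3327.5.

Tax revenue = €3327.5 million.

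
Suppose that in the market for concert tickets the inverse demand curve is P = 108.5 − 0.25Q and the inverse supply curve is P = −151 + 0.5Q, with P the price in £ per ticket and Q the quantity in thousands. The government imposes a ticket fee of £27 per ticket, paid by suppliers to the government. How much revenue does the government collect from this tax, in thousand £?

Rewrite in direct form: Qd = 434 − 4P and Qs = 2P + 302.
Before the tax: set 434 − 4P = 2P + 302 → P* = £22, Q* = 346.
With the tax collected from suppliers, supply shifts: Qs = 2(P − 27) + 302.
New equilibrium: consumers pay £31, suppliers receive £4, Q = 310. (Wedge: Pb − Ps = 27.)
Revenue = t · Q = 27 · 310 = £8370.

Tax revenue = £8370 thousand.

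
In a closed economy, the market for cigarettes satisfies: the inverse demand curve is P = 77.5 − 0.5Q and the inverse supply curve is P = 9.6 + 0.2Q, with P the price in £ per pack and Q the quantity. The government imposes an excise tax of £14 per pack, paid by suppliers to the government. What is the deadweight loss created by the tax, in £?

Inverting to Q(P) form: Qd = 155 − 2P; Qs = 5P − 48.
Without the tax, 155 − 2P = 5P − 48 gives 7P = 203, so P* = £29 and Q* = 97.
With the tax collected from suppliers, supply shifts: Qs = 5(P − 14) − 48.
Solving gives Q = 77 with buyers paying £39 and suppliers receiving £25 (the £14 wedge).
Quantity falls by |ΔQ| = |97 − 77| = 20.
DWL = ½ · t · |ΔQ| = ½ · 14 · 20 = £140.

Deadweight loss = £140.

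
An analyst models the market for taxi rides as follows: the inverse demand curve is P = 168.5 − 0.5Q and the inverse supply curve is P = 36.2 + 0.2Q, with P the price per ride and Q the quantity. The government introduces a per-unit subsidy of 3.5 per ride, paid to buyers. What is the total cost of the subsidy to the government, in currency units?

Rewrite in direct form: Qd = 337 − 2P and Qs = 5P − 181.
Without the subsidy, 337 − 2P = 5P − 181 gives 7P = 518, so P* = 74 and Q* = 189.
With a per-unit subsidy paid to buyers, each effectively pays P − 3.5, so demand becomes Qd = 337 − 2(P − 3.5).
Solving gives Q = 194 with buyers paying 71.5 and producers receiving 75 (the 3.5 wedge).
Outlay = t · Q = 3.5 · 194 = 679.

Government outlay = 679.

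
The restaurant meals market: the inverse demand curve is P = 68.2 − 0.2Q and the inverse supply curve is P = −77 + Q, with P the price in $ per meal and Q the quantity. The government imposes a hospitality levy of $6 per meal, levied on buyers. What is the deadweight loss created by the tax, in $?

Deadweight loss = $15.

Rewrite in direct form: Qd = 341 − 5P and Qs = P + 77.
Before the tax: set 341 − 5P = P + 77 → P* = $44, Q* = 121.
With the tax collected from buyers, demand (in seller-price terms) shifts: Qd = 341 − 5(P + 6).
Solving gives Q = 116 with buyers paying $45 and producers receiving $39 (the $6 wedge).
Quantity falls by |ΔQ| = |121 − 116| = 5.
DWL = ½ · t · |ΔQ| = ½ · 6 · 5 = $15.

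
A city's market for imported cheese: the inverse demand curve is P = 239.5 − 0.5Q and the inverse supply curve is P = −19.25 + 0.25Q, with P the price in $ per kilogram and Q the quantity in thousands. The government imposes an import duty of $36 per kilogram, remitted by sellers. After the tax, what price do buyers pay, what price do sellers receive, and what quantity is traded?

Buyers pay $91; sellers receive $55; quantity = 297.

Rewrite in direct form: Qd = 479 − 2P and Qs = 4P + 77.
Without the tax, 479 − 2P = 4P + 77 gives 6P = 402, so P* = $67 and Q* = 345.
With the tax collected from sellers, supply shifts: Qs = 4(P − 36) + 77.
New equilibrium: buyers pay $91, sellers receive $55, Q = 297. (Wedge: Pb − Ps = 36.)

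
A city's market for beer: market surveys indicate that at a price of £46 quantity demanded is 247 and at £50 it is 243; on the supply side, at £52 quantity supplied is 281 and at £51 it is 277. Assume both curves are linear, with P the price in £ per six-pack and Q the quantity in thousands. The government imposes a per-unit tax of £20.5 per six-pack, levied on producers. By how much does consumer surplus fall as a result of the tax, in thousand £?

Consumer surplus falls by £3949.12 thousand.

Demand slope: (243 − 247)/(50 − 46) = -1, so Qd = 293 − P.
Supply slope: (277 − 281)/(51 − 52) = 4, so Qs = 4P + 73.
Before the tax: set 293 − P = 4P + 73 → P* = £44, Q* = 249.
With the tax collected from producers, supply shifts: Qs = 4(P − 20.5) + 73.
Solving gives Q = 232.6 with buyers paying £60.4 and producers receiving £39.9 (the £20.5 wedge).
ΔCS is the trapezoid between Q = 232.6 and Q = 249 of height £16.4: ½ · (249 + 232.6) · 16.4 = £3949.12.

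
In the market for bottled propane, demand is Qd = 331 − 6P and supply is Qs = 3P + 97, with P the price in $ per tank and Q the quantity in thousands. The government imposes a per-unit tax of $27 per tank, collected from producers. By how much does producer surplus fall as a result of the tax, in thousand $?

Producer surplus falls by $2664 thousand.

Before the tax: set 331 − 6P = 3P + 97 → P* = $26, Q* = 175.
With the tax collected from producers, supply shifts: Qs = 3(P − 27) + 97.
New equilibrium: consumers pay $35, producers receive $8, Q = 121. (Wedge: Pb − Ps = 27.)
ΔPS is the trapezoid between Q = 121 and Q = 175 of height $18: ½ · (175 + 121) · 18 = $2664.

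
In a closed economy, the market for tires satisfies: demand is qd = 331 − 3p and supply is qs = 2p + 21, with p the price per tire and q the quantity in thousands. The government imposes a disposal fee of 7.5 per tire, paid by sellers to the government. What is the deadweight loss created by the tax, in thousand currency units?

Deadweight loss = 33.75 thousand.

Without the tax, 331 − 3p = 2p + 21 gives 5p = 310, so p* = 62 and q* = 145.
With the tax collected from sellers, supply shifts: qs = 2(p − 7.5) + 21.
New equilibrium: consumers pay 65, sellers receive 57.5, q = 136. (Wedge: pb − ps = 7.5.)
Quantity falls by |ΔQ| = |145 − 136| = 9.
DWL = ½ · t · |ΔQ| = ½ · 7.5 · 9 = 33.75.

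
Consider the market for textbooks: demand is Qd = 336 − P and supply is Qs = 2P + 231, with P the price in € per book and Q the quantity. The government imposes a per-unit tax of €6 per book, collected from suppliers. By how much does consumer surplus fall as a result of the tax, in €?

Consumer surplus falls by €1196.

Without the tax, 336 − P = 2P + 231 gives 3P = 105, so P* = €35 and Q* = 301.
With the tax collected from suppliers, supply shifts: Qs = 2(P − 6) + 231.
New equilibrium: consumers pay €39, suppliers receive €33, Q = 297. (Wedge: Pb − Ps = 6.)
ΔCS is the trapezoid between Q = 297 and Q = 301 of height €4: ½ · (301 + 297) · 4 = €1196.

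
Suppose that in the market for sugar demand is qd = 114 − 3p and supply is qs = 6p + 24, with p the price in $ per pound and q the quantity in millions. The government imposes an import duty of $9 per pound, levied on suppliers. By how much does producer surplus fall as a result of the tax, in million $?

Without the tax, 114 − 3p = 6p + 24 gives 9p = 90, so p* = $10 and q* = 84.
With the tax collected from suppliers, supply shifts: qs = 6(p − 9) + 24.
New equilibrium: consumers pay $16, suppliers receive $7, q = 66. (Wedge: pb − ps = 9.)
ΔPS is the trapezoid between Q = 66 and Q = 84 of height $3: ½ · (84 + 66) · 3 = $225.

Producer surplus falls by $225 million.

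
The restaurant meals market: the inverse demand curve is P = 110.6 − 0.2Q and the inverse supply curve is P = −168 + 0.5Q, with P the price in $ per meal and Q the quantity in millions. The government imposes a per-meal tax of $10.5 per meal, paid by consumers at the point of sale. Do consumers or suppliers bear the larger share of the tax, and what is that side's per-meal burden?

Rewrite in direct form: Qd = 553 − 5P and Qs = 2P + 336.
Before the tax: set 553 − 5P = 2P + 336 → P* = $31, Q* = 398.
With the tax collected from consumers, demand (in seller-price terms) shifts: Qd = 553 − 5(P + 10.5).
New equilibrium: consumers pay $34, suppliers receive $23.5, Q = 383. (Wedge: Pb − Ps = 10.5.)
Per-meal burden: consumers $3, suppliers $7.5.
Suppliers take the larger share because supply is less price-elastic here (demand slope 5 vs supply slope 2).
The less price-elastic side of the market bears the larger share of a per-unit tax.

Suppliers bear the larger share: $7.5 per meal.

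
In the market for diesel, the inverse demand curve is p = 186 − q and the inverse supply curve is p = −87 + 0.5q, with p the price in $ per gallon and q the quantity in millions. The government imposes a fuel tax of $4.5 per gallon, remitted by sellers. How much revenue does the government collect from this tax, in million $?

Inverting to q(p) form: qd = 186 − p; qs = 2p + 174.
Before the tax: set 186 − p = 2p + 174 → p* = $4, q* = 182.
With the tax collected from sellers, supply shifts: qs = 2(p − 4.5) + 174.
Solving gives q = 179 with buyers paying $7 and sellers receiving $2.5 (the $4.5 wedge).
Revenue = t · Q = 4.5 · 179 = $805.5.

Tax revenue = $805.5 million.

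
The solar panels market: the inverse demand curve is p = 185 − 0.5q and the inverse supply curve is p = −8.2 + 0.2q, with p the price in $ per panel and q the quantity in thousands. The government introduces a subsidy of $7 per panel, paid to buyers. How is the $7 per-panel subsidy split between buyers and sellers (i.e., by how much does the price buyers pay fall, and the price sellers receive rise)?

Rewrite in direct form: qd = 370 − 2p and qs = 5p + 41.
Before the subsidy: set 370 − 2p = 5p + 41 → p* = $47, q* = 276.
With a per-unit subsidy paid to buyers, each effectively pays p − 7, so demand becomes qd = 370 − 2(p − 7).
Solving gives q = 286 with buyers paying $42 and sellers receiving $49 (the $7 wedge).
Gain to buyers: $5; to sellers: $2. (They sum to $7.)

Buyers gain $5 per panel; sellers gain $2 per panel.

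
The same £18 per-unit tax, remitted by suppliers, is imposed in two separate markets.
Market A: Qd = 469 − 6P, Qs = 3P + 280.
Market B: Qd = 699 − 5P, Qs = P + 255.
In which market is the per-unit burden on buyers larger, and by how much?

Market A, by £3.

Market A: pre-tax P* = £21, Q* = 343; post-tax Q = 307; per-unit burden on buyers = £6.
Market B: pre-tax P* = £74, Q* = 329; post-tax Q = 314; per-unit burden on buyers = £3.
Difference: £6 vs £3 → market A is larger by £3.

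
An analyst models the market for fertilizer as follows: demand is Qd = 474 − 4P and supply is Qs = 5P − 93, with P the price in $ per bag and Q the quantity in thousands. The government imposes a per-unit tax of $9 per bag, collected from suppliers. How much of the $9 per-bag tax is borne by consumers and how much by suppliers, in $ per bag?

Consumers bear $5 per bag; suppliers bear $4 per bag.

Without the tax, 474 − 4P = 5P − 93 gives 9P = 567, so P* = $63 and Q* = 222.
With the tax collected from suppliers, supply shifts: Qs = 5(P − 9) − 93.
Solving gives Q = 202 with consumers paying $68 and suppliers receiving $59 (the $9 wedge).
Burden on consumers: $5; on suppliers: $4. (They sum to $9.)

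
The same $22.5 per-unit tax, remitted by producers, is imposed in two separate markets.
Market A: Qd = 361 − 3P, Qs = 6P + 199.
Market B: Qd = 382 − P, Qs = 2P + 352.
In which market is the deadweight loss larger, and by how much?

Market A, by $337.5.

Market A: pre-tax P* = $18, Q* = 307; post-tax Q = 262; deadweight loss = $506.25.
Market B: pre-tax P* = $10, Q* = 372; post-tax Q = 357; deadweight loss = $168.75.
Difference: $506.25 vs $168.75 → market A is larger by $337.5.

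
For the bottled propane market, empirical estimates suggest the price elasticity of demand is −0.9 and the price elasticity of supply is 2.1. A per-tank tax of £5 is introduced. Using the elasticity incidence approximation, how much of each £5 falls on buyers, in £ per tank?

Buyers bear ≈ £3.5 per tank.

Incidence ratio: buyers' share ≈ εs / (εs + |εd|) = 2.1 / (2.1 + 0.9) = 0.7.
So buyers bear ≈ 0.7 × £5 = £3.5; suppliers bear £1.5.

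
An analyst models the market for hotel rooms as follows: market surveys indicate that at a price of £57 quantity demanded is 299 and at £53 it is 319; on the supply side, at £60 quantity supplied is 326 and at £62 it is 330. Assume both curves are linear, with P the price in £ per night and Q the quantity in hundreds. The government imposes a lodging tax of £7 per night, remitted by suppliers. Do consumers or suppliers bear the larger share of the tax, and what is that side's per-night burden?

Suppliers bear the larger share: £5 per night.

Demand slope: (319 − 299)/(53 − 57) = -5, so Qd = 584 − 5P.
Supply slope: (330 − 326)/(62 − 60) = 2, so Qs = 2P + 206.
Without the tax, 584 − 5P = 2P + 206 gives 7P = 378, so P* = £54 and Q* = 314.
With the tax collected from suppliers, supply shifts: Qs = 2(P − 7) + 206.
New equilibrium: consumers pay £56, suppliers receive £49, Q = 304. (Wedge: Pb − Ps = 7.)
Per-night burden: consumers £2, suppliers £5.
Suppliers take the larger share because supply is less price-elastic here (demand slope 5 vs supply slope 2).
The less price-elastic side of the market bears the larger share of a per-unit tax.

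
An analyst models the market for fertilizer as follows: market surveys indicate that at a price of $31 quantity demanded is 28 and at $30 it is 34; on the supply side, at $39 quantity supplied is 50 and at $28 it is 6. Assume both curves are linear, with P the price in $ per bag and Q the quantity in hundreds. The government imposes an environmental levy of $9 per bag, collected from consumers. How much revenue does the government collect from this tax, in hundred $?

Demand slope: (34 − 28)/(30 − 31) = -6, so Qd = 214 − 6P.
Supply slope: (6 − 50)/(28 − 39) = 4, so Qs = 4P − 106.
Without the tax, 214 − 6P = 4P − 106 gives 10P = 320, so P* = $32 and Q* = 22.
With the tax collected from consumers, demand (in seller-price terms) shifts: Qd = 214 − 6(P + 9).
Solving gives Q = 0.4 with consumers paying $35.6 and sellers receiving $26.6 (the $9 wedge).
Revenue = t · Q = 9 · 0.4 = $3.6.

Tax revenue = $3.6 hundred.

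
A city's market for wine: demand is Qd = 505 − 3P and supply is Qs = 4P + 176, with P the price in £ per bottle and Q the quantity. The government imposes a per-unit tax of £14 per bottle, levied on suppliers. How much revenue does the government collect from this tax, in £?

Before the tax: set 505 − 3P = 4P + 176 → P* = £47, Q* = 364.
With the tax collected from suppliers, supply shifts: Qs = 4(P − 14) + 176.
Solving gives Q = 340 with buyers paying £55 and suppliers receiving £41 (the £14 wedge).
Revenue = t · Q = 14 · 340 = £4760.

Tax revenue = £4760.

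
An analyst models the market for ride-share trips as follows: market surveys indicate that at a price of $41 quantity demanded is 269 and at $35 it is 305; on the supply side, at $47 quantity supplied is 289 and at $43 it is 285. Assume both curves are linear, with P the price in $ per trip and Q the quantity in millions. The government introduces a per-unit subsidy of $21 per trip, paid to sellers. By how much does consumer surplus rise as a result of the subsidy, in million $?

Consumer surplus rises by $870 million.

Demand slope: (305 − 269)/(35 − 41) = -6, so Qd = 515 − 6P.
Supply slope: (285 − 289)/(43 − 47) = 1, so Qs = P + 242.
Without the subsidy, 515 − 6P = P + 242 gives 7P = 273, so P* = $39 and Q* = 281.
With a per-unit subsidy paid to sellers, each receives P + 21 per unit sold, so supply becomes Qs = (P + 21) + 242.
Solving gives Q = 299 with buyers paying $36 and sellers receiving $57 (the $21 wedge).
ΔCS is the trapezoid between Q = 299 and Q = 281 of height $3: ½ · (281 + 299) · 3 = $870.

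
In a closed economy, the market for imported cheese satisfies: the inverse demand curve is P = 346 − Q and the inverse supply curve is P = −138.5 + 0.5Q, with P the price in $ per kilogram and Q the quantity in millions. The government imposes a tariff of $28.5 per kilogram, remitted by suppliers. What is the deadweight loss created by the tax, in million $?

Deadweight loss = $270.75 million.

Inverting to Q(P) form: Qd = 346 − P; Qs = 2P + 277.
Without the tax, 346 − P = 2P + 277 gives 3P = 69, so P* = $23 and Q* = 323.
With the tax collected from suppliers, supply shifts: Qs = 2(P − 28.5) + 277.
New equilibrium: consumers pay $42, suppliers receive $13.5, Q = 304. (Wedge: Pb − Ps = 28.5.)
Quantity falls by |ΔQ| = |323 − 304| = 19.
DWL = ½ · t · |ΔQ| = ½ · 28.5 · 19 = $270.75.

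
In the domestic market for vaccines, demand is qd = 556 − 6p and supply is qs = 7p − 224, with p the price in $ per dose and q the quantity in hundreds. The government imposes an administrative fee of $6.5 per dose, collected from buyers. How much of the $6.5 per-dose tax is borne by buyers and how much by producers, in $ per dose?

Buyers bear $3.5 per dose; producers bear $3 per dose.

Without the tax, 556 − 6p = 7p − 224 gives 13p = 780, so p* = $60 and q* = 196.
With the tax collected from buyers, demand (in seller-price terms) shifts: qd = 556 − 6(p + 6.5).
Solving gives q = 175 with buyers paying $63.5 and producers receiving $57 (the $6.5 wedge).
Burden on buyers: $3.5; on producers: $3. (They sum to $6.5.)
The less price-elastic side of the market bears the larger share of a per-unit tax.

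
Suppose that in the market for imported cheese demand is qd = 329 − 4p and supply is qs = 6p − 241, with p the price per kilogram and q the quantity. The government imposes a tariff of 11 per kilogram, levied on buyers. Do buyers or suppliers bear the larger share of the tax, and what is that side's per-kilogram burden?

Buyers bear the larger share: 6.6 per kilogram.

Before the tax: set 329 − 4p = 6p − 241 → p* = 57, q* = 101.
With the tax collected from buyers, demand (in seller-price terms) shifts: qd = 329 − 4(p + 11).
New equilibrium: buyers pay 63.6, suppliers receive 52.6, q = 74.6. (Wedge: pb − ps = 11.)
Per-kilogram burden: buyers 6.6, suppliers 4.4.
Buyers take the larger share because demand is less price-elastic here (demand slope 4 vs supply slope 6).
The less price-elastic side of the market bears the larger share of a per-unit tax.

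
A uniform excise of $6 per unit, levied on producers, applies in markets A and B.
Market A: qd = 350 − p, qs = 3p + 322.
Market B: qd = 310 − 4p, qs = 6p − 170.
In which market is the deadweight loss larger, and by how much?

Market A: pre-tax p* = $7, q* = 343; post-tax q = 338.5; deadweight loss = $13.5.
Market B: pre-tax p* = $48, q* = 118; post-tax q = 103.6; deadweight loss = $43.2.
Difference: $13.5 vs $43.2 → market B is larger by $29.7.

Market B, by $29.7.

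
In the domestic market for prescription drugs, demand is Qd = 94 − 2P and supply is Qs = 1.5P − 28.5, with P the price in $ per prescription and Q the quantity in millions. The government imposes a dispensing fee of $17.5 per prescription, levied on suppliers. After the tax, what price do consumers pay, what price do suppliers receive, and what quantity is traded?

Without the tax, 94 − 2P = 1.5P − 28.5 gives 3.5P = 122.5, so P* = $35 and Q* = 24.
With the tax collected from suppliers, supply shifts: Qs = 1.5(P − 17.5) − 28.5.
New equilibrium: consumers pay $42.5, suppliers receive $25, Q = 9. (Wedge: Pb − Ps = 17.5.)
The less price-elastic side of the market bears the larger share of a per-unit tax.

Consumers pay $42.5; suppliers receive $25; quantity = 9.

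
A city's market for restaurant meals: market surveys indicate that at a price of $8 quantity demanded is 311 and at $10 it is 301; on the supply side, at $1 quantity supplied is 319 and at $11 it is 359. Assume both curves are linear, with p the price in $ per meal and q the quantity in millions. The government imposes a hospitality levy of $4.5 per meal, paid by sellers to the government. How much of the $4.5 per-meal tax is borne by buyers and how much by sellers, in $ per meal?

Buyers bear $2 per meal; sellers bear $2.5 per meal.

Demand slope: (301 − 311)/(10 − 8) = -5, so qd = 351 − 5p.
Supply slope: (359 − 319)/(11 − 1) = 4, so qs = 4p + 315.
Before the tax: set 351 − 5p = 4p + 315 → p* = $4, q* = 331.
With the tax collected from sellers, supply shifts: qs = 4(p − 4.5) + 315.
New equilibrium: buyers pay $6, sellers receive $1.5, q = 321. (Wedge: pb − ps = 4.5.)
Burden on buyers: $2; on sellers: $2.5. (They sum to $4.5.)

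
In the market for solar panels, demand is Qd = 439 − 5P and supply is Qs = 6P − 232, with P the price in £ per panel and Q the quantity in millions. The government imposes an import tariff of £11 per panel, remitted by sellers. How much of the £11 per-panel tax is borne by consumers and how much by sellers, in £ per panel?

Before the tax: set 439 − 5P = 6P − 232 → P* = £61, Q* = 134.
With the tax collected from sellers, supply shifts: Qs = 6(P − 11) − 232.
New equilibrium: consumers pay £67, sellers receive £56, Q = 104. (Wedge: Pb − Ps = 11.)
Burden on consumers: £6; on sellers: £5. (They sum to £11.)
The less price-elastic side of the market bears the larger share of a per-unit tax.

Consumers bear £6 per panel; sellers bear £5 per panel.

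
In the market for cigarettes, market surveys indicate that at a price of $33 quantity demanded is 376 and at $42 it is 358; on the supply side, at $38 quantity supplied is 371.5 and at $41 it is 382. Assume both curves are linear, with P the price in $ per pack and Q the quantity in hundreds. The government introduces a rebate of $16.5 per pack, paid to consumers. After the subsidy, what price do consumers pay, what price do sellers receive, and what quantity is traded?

Demand slope: (358 − 376)/(42 − 33) = -2, so Qd = 442 − 2P.
Supply slope: (382 − 371.5)/(41 − 38) = 3.5, so Qs = 3.5P + 238.5.
Without the subsidy, 442 − 2P = 3.5P + 238.5 gives 5.5P = 203.5, so P* = $37 and Q* = 368.
With a per-unit subsidy paid to consumers, each effectively pays P − 16.5, so demand becomes Qd = 442 − 2(P − 16.5).
Solving gives Q = 389 with consumers paying $26.5 and sellers receiving $43 (the $16.5 wedge).

Consumers pay $26.5; sellers receive $43; quantity = 389.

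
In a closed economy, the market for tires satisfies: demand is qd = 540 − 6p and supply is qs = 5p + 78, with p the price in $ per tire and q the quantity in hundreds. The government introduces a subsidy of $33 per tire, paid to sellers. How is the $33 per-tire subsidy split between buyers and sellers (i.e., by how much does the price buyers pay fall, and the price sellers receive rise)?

Before the subsidy: set 540 − 6p = 5p + 78 → p* = $42, q* = 288.
With a per-unit subsidy paid to sellers, each receives p + 33 per unit sold, so supply becomes qs = 5(p + 33) + 78.
Solving gives q = 378 with buyers paying $27 and sellers receiving $60 (the $33 wedge).
Gain to buyers: $15; to sellers: $18. (They sum to $33.)

Buyers gain $15 per tire; sellers gain $18 per tire.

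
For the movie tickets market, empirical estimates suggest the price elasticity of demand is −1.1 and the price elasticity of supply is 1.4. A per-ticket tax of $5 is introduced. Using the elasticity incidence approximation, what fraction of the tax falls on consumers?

Incidence ratio: consumers' share ≈ εs / (εs + |εd|) = 1.4 / (1.4 + 1.1) = 0.56.
Supply is the more elastic side, so consumers bear the larger share.

Consumers' share ≈ 0.56.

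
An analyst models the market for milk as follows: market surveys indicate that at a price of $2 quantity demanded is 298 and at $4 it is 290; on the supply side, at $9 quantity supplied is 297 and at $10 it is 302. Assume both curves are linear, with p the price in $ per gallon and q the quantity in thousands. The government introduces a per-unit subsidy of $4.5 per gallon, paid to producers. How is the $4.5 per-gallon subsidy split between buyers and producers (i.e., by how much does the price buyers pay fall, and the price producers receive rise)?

Buyers gain $2.5 per gallon; producers gain $2 per gallon.

Demand slope: (290 − 298)/(4 − 2) = -4, so qd = 306 − 4p.
Supply slope: (302 − 297)/(10 − 9) = 5, so qs = 5p + 252.
Before the subsidy: set 306 − 4p = 5p + 252 → p* = $6, q* = 282.
With a per-unit subsidy paid to producers, each receives p + 4.5 per unit sold, so supply becomes qs = 5(p + 4.5) + 252.
Solving gives q = 292 with buyers paying $3.5 and producers receiving $8 (the $4.5 wedge).
Gain to buyers: $2.5; to producers: $2. (They sum to $4.5.)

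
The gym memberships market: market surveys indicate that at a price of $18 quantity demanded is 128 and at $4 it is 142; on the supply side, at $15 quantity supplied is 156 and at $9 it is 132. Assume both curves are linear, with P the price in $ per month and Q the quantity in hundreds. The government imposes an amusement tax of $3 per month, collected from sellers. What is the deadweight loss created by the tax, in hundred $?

Deadweight loss = $3.6 hundred.

Demand slope: (142 − 128)/(4 − 18) = -1, so Qd = 146 − P.
Supply slope: (132 − 156)/(9 − 15) = 4, so Qs = 4P + 96.
Without the tax, 146 − P = 4P + 96 gives 5P = 50, so P* = $10 and Q* = 136.
With the tax collected from sellers, supply shifts: Qs = 4(P − 3) + 96.
Solving gives Q = 133.6 with consumers paying $12.4 and sellers receiving $9.4 (the $3 wedge).
Quantity falls by |ΔQ| = |136 − 133.6| = 2.4.
DWL = ½ · t · |ΔQ| = ½ · 3 · 2.4 = $3.6.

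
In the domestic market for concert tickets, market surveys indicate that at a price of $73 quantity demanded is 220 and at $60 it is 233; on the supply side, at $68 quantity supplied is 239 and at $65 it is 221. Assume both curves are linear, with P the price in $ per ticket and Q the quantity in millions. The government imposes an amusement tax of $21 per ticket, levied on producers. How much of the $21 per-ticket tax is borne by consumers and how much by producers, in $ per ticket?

Demand slope: (233 − 220)/(60 − 73) = -1, so Qd = 293 − P.
Supply slope: (221 − 239)/(65 − 68) = 6, so Qs = 6P − 169.
Before the tax: set 293 − P = 6P − 169 → P* = $66, Q* = 227.
With the tax collected from producers, supply shifts: Qs = 6(P − 21) − 169.
New equilibrium: consumers pay $84, producers receive $63, Q = 209. (Wedge: Pb − Ps = 21.)
Burden on consumers: $18; on producers: $3. (They sum to $21.)

Consumers bear $18 per ticket; producers bear $3 per ticket.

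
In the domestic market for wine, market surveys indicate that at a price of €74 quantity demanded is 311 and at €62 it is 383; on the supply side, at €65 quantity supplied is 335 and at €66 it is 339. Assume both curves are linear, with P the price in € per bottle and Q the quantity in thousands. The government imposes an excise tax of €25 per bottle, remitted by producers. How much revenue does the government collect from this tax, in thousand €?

Demand slope: (383 − 311)/(62 − 74) = -6, so Qd = 755 − 6P.
Supply slope: (339 − 335)/(66 − 65) = 4, so Qs = 4P + 75.
Without the tax, 755 − 6P = 4P + 75 gives 10P = 680, so P* = €68 and Q* = 347.
With the tax collected from producers, supply shifts: Qs = 4(P − 25) + 75.
New equilibrium: buyers pay €78, producers receive €53, Q = 287. (Wedge: Pb − Ps = 25.)
Revenue = t · Q = 25 · 287 = €7175.

Tax revenue = €7175 thousand.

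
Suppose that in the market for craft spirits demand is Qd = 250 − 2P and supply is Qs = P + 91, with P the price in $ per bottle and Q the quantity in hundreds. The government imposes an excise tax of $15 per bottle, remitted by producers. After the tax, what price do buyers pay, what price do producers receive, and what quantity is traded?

Without the tax, 250 − 2P = P + 91 gives 3P = 159, so P* = $53 and Q* = 144.
With the tax collected from producers, supply shifts: Qs = (P − 15) + 91.
Solving gives Q = 134 with buyers paying $58 and producers receiving $43 (the $15 wedge).

Buyers pay $58; producers receive $43; quantity = 134.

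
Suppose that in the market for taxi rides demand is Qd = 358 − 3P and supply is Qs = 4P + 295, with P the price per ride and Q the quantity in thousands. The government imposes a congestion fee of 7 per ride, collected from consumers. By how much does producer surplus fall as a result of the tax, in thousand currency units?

Producer surplus falls by 975 thousand.

Before the tax: set 358 − 3P = 4P + 295 → P* = 9, Q* = 331.
With the tax collected from consumers, demand (in seller-price terms) shifts: Qd = 358 − 3(P + 7).
Solving gives Q = 319 with consumers paying 13 and sellers receiving 6 (the 7 wedge).
ΔPS is the trapezoid between Q = 319 and Q = 331 of height 3: ½ · (331 + 319) · 3 = 975.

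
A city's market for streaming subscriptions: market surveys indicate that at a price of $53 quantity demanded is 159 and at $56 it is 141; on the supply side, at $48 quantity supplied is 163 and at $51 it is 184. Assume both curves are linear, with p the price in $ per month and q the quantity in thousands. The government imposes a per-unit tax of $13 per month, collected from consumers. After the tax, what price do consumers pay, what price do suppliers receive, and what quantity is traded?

Demand slope: (141 − 159)/(56 − 53) = -6, so qd = 477 − 6p.
Supply slope: (184 − 163)/(51 − 48) = 7, so qs = 7p − 173.
Before the tax: set 477 − 6p = 7p − 173 → p* = $50, q* = 177.
With the tax collected from consumers, demand (in seller-price terms) shifts: qd = 477 − 6(p + 13).
New equilibrium: consumers pay $57, suppliers receive $44, q = 135. (Wedge: pb − ps = 13.)

Consumers pay $57; suppliers receive $44; quantity = 135.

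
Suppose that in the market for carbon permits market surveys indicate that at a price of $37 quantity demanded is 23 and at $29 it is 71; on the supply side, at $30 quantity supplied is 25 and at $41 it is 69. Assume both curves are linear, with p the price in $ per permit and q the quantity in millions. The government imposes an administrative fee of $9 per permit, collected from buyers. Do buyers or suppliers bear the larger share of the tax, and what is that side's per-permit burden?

Demand slope: (71 − 23)/(29 − 37) = -6, so qd = 245 − 6p.
Supply slope: (69 − 25)/(41 − 30) = 4, so qs = 4p − 95.
Before the tax: set 245 − 6p = 4p − 95 → p* = $34, q* = 41.
With the tax collected from buyers, demand (in seller-price terms) shifts: qd = 245 − 6(p + 9).
New equilibrium: buyers pay $37.6, suppliers receive $28.6, q = 19.4. (Wedge: pb − ps = 9.)
Per-permit burden: buyers $3.6, suppliers $5.4.
Suppliers take the larger share because supply is less price-elastic here (demand slope 6 vs supply slope 4).

Suppliers bear the larger share: $5.4 per permit.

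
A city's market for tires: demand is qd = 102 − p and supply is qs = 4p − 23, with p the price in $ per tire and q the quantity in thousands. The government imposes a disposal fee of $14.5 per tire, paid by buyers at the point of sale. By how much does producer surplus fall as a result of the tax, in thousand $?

Before the tax: set 102 − p = 4p − 23 → p* = $25, q* = 77.
With the tax collected from buyers, demand (in seller-price terms) shifts: qd = 102 − (p + 14.5).
New equilibrium: buyers pay $36.6, sellers receive $22.1, q = 65.4. (Wedge: pb − ps = 14.5.)
ΔPS is the trapezoid between Q = 65.4 and Q = 77 of height $2.9: ½ · (77 + 65.4) · 2.9 = $206.48.

Producer surplus falls by $206.48 thousand.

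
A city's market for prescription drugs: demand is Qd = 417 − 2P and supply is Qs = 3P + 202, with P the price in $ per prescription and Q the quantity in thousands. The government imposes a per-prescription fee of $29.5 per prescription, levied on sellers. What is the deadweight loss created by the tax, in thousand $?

Before the tax: set 417 − 2P = 3P + 202 → P* = $43, Q* = 331.
With the tax collected from sellers, supply shifts: Qs = 3(P − 29.5) + 202.
Solving gives Q = 295.6 with consumers paying $60.7 and sellers receiving $31.2 (the $29.5 wedge).
Quantity falls by |ΔQ| = |331 − 295.6| = 35.4.
DWL = ½ · t · |ΔQ| = ½ · 29.5 · 35.4 = $522.15.

Deadweight loss = $522.15 thousand.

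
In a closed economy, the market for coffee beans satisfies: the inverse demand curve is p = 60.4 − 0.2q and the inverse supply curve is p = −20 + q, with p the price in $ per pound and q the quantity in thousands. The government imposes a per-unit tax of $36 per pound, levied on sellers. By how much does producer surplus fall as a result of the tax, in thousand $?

Producer surplus falls by $1560 thousand.

Inverting to q(p) form: qd = 302 − 5p; qs = p + 20.
Without the tax, 302 − 5p = p + 20 gives 6p = 282, so p* = $47 and q* = 67.
With the tax collected from sellers, supply shifts: qs = (p − 36) + 20.
New equilibrium: buyers pay $53, sellers receive $17, q = 37. (Wedge: pb − ps = 36.)
ΔPS is the trapezoid between Q = 37 and Q = 67 of height $30: ½ · (67 + 37) · 30 = $1560.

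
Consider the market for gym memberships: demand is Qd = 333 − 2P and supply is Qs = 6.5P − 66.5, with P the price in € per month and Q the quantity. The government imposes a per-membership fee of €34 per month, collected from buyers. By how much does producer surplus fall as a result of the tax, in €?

Producer surplus falls by €1704.

Before the tax: set 333 − 2P = 6.5P − 66.5 → P* = €47, Q* = 239.
With the tax collected from buyers, demand (in seller-price terms) shifts: Qd = 333 − 2(P + 34).
New equilibrium: buyers pay €73, suppliers receive €39, Q = 187. (Wedge: Pb − Ps = 34.)
ΔPS is the trapezoid between Q = 187 and Q = 239 of height €8: ½ · (239 + 187) · 8 = €1704.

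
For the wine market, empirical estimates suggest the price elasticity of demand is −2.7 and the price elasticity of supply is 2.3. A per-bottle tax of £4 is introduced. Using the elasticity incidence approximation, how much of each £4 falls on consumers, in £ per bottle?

Incidence ratio: consumers' share ≈ εs / (εs + |εd|) = 2.3 / (2.3 + 2.7) = 0.46.
So consumers bear ≈ 0.46 × £4 = £1.84; suppliers bear £2.16.

Consumers bear ≈ £1.84 per bottle.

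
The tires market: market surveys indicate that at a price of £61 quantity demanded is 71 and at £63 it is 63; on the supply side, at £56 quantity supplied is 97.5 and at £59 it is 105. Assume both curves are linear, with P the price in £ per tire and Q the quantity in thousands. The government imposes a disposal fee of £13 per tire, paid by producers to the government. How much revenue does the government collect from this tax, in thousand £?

Tax revenue = £975 thousand.

Demand slope: (63 − 71)/(63 − 61) = -4, so Qd = 315 − 4P.
Supply slope: (105 − 97.5)/(59 − 56) = 2.5, so Qs = 2.5P − 42.5.
Before the tax: set 315 − 4P = 2.5P − 42.5 → P* = £55, Q* = 95.
With the tax collected from producers, supply shifts: Qs = 2.5(P − 13) − 42.5.
Solving gives Q = 75 with buyers paying £60 and producers receiving £47 (the £13 wedge).
Revenue = t · Q = 13 · 75 = £975.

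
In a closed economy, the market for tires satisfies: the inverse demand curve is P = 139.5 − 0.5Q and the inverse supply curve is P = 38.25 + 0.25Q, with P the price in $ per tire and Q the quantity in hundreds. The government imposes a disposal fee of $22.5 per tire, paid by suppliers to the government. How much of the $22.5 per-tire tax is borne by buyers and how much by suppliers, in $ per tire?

Buyers bear $15 per tire; suppliers bear $7.5 per tire.

Inverting to Q(P) form: Qd = 279 − 2P; Qs = 4P − 153.
Without the tax, 279 − 2P = 4P − 153 gives 6P = 432, so P* = $72 and Q* = 135.
With the tax collected from suppliers, supply shifts: Qs = 4(P − 22.5) − 153.
Solving gives Q = 105 with buyers paying $87 and suppliers receiving $64.5 (the $22.5 wedge).
Burden on buyers: $15; on suppliers: $7.5. (They sum to $22.5.)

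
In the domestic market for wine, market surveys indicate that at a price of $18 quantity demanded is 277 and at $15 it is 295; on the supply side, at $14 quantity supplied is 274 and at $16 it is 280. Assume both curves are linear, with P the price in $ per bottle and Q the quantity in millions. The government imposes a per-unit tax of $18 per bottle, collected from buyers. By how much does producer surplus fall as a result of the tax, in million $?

Producer surplus falls by $3180 million.

Demand slope: (295 − 277)/(15 − 18) = -6, so Qd = 385 − 6P.
Supply slope: (280 − 274)/(16 − 14) = 3, so Qs = 3P + 232.
Before the tax: set 385 − 6P = 3P + 232 → P* = $17, Q* = 283.
With the tax collected from buyers, demand (in seller-price terms) shifts: Qd = 385 − 6(P + 18).
New equilibrium: buyers pay $23, suppliers receive $5, Q = 247. (Wedge: Pb − Ps = 18.)
ΔPS is the trapezoid between Q = 247 and Q = 283 of height $12: ½ · (283 + 247) · 12 = $3180.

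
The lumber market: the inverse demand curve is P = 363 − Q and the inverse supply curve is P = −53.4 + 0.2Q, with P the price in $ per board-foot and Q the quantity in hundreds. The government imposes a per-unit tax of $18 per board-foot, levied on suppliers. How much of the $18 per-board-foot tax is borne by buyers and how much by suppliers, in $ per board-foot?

Buyers bear $15 per board-foot; suppliers bear $3 per board-foot.

Inverting to Q(P) form: Qd = 363 − P; Qs = 5P + 267.
Without the tax, 363 − P = 5P + 267 gives 6P = 96, so P* = $16 and Q* = 347.
With the tax collected from suppliers, supply shifts: Qs = 5(P − 18) + 267.
New equilibrium: buyers pay $31, suppliers receive $13, Q = 332. (Wedge: Pb − Ps = 18.)
Burden on buyers: $15; on suppliers: $3. (They sum to $18.)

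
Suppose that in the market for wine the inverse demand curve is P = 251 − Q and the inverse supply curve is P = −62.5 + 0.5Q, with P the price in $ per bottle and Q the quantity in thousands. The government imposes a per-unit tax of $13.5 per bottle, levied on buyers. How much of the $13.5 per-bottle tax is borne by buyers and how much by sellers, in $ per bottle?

Buyers bear $9 per bottle; sellers bear $4.5 per bottle.

Rewrite in direct form: Qd = 251 − P and Qs = 2P + 125.
Before the tax: set 251 − P = 2P + 125 → P* = $42, Q* = 209.
With the tax collected from buyers, demand (in seller-price terms) shifts: Qd = 251 − (P + 13.5).
Solving gives Q = 200 with buyers paying $51 and sellers receiving $37.5 (the $13.5 wedge).
Burden on buyers: $9; on sellers: $4.5. (They sum to $13.5.)
The less price-elastic side of the market bears the larger share of a per-unit tax.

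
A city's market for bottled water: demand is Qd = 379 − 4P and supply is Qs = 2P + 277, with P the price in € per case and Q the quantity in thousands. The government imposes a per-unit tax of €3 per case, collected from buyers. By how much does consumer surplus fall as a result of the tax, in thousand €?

Without the tax, 379 − 4P = 2P + 277 gives 6P = 102, so P* = €17 and Q* = 311.
With the tax collected from buyers, demand (in seller-price terms) shifts: Qd = 379 − 4(P + 3).
Solving gives Q = 307 with buyers paying €18 and suppliers receiving €15 (the €3 wedge).
ΔCS is the trapezoid between Q = 307 and Q = 311 of height €1: ½ · (311 + 307) · 1 = €309.

Consumer surplus falls by €309 thousand.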